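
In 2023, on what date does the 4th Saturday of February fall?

The first Saturday of February 2023 is February 4.
The 4th Saturday is 3 weeks later: 4 + 21 = 25.

February 25, 2023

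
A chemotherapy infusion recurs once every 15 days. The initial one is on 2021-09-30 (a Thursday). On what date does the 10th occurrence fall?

The 10th occurrence is 9 intervals after the first: 9 × 15 = 135 days after 2021-09-30.
September has 30 days — 0 days to the end of September leaves 135.
October has 31 days (104 left).
November has 30 days (74 left).
December has 31 days (43 left).
January has 31 days (12 left).
12 days into February → 2022-02-12.

2022-02-12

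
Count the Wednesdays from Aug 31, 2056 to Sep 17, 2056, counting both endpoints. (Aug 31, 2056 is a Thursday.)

2

Aug 31, 2056 is a Thursday; the first Wednesday on or after it is Sep 6, 2056 (6 days later).
From Sep 6, 2056 to Sep 17, 2056 is 17 − 6 = 11 days.
11 ÷ 7 = 1 full weeks with remainder 4, so 1 more Wednesdays after the first → 2.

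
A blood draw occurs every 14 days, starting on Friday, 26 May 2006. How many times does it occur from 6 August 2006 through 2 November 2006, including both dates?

6

Occurrences land 14·i days after 26 May 2006 for i = 0, 1, 2, …
6 August 2006 is 72 days after the start; 72 ÷ 14 = 5 remainder 2; since the remainder is 2, round up to i = 6. First occurrence in the window: #7 on 18 August 2006 (6×14 = 84 days in).
2 November 2006 is 160 days after the start; 160 ÷ 14 = 11 remainder 6. Last occurrence in the window: #12 on 27 October 2006.
Occurrences #7 through #12: 6 in total.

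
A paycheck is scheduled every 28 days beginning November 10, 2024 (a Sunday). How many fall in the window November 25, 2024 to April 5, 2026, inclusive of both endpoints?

18

Occurrences land 28·i days after November 10, 2024 for i = 0, 1, 2, …
November 25, 2024 is 15 days after the start; 15 ÷ 28 = 0 remainder 15; since the remainder is 15, round up to i = 1. First occurrence in the window: #2 on December 8, 2024 (1×28 = 28 days in).
April 5, 2026 is 511 days after the start; 511 ÷ 28 = 18 remainder 7. Last occurrence in the window: #19 on March 29, 2026.
Occurrences #2 through #19: 18 in total.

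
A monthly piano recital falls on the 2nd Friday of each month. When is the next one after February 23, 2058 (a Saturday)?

February 2058 starts on a Friday; its first Friday is the 1st, so the 2nd Friday is the 8th — February 8, 2058.
That is not after February 23, 2058, so look at March 2058.
March 2058 starts on a Friday; its first Friday is the 1st, so the 2nd Friday is the 8th — March 8, 2058.

March 8, 2058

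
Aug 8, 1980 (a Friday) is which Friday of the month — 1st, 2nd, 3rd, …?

Day 8 falls in week ⌈8/7⌉ of the month.
Days 1–7 hold the 1st Friday, 8–14 the 2nd, 15–21 the 3rd, 22–28 the 4th, 29–31 the 5th.
8 is in the range for the 2nd.

2nd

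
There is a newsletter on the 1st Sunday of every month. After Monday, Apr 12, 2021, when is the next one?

May 2, 2021

Apr 2021 starts on a Thursday, so its 1st Sunday is Apr 4, 2021 (3 days in).
That is not after Apr 12, 2021, so look at May 2021.
May 2021 starts on a Saturday, so its 1st Sunday is May 2, 2021 (1 day in).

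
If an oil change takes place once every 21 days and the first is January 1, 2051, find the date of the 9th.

June 18, 2051

The 9th occurrence is 8 intervals after the first: 8 × 21 = 168 days after January 1, 2051.
January has 31 days — 30 days to the end of January leaves 138.
February has 28 days (110 left).
March has 31 days (79 left).
April has 30 days (49 left).
May has 31 days (18 left).
18 days into June → June 18, 2051.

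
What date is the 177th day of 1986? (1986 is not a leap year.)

June 26, 1986

January has 31 days (177 − 31 = 146 remain).
February has 28 days (146 − 28 = 118 remain).
March has 31 days (118 − 31 = 87 remain).
April has 30 days (87 − 30 = 57 remain).
May has 31 days (57 − 31 = 26 remain).
26 into June → June 26.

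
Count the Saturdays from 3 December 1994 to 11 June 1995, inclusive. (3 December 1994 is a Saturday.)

28

3 December 1994 is a Saturday; the first Saturday on or after it is 3 December 1994.
From 3 December 1994 to 11 June 1995: 28 + 31 + 28 + 31 + 30 + 31 + 11 = 190 days (rest of December, January, February, March, April, May, June).
190 ÷ 7 = 27 full weeks with remainder 1, so 27 more Saturdays after the first → 28.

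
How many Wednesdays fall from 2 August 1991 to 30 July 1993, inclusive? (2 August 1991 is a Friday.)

2 August 1991 is a Friday; the first Wednesday on or after it is 7 August 1991 (5 days later).
From 7 August 1991 to 30 July 1993: 146 + 366 + 211 = 723 days (rest of 1991, 1992, to 30 July 1993 in 1993).
723 ÷ 7 = 103 full weeks with remainder 2, so 103 more Wednesdays after the first → 104.

104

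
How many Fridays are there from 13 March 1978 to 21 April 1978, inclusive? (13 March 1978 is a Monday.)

6

13 March 1978 is a Monday; the first Friday on or after it is 17 March 1978 (4 days later).
From 17 March 1978 to 21 April 1978: 14 + 21 = 35 days (rest of March, April).
35 ÷ 7 = 5 full weeks with remainder 0, so 5 more Fridays after the first → 6.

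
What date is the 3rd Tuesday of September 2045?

2045-09-19

The first Tuesday of September 2045 is September 5.
The 3rd Tuesday is 2 weeks later: 5 + 14 = 19.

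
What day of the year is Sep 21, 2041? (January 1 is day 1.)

Days in months before Sep: 31 + 28 + 31 + 30 + 31 + 30 + 31 + 31 = 243.
Plus 21 days into Sep → day 264.

264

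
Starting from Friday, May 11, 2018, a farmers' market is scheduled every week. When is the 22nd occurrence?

The 22nd occurrence is 21 intervals after the first: 21 × 7 = 147 days after May 11, 2018.
May has 31 days — 20 days to the end of May leaves 127.
Jun has 30 days (97 left).
Jul has 31 days (66 left).
Aug has 31 days (35 left).
Sep has 30 days (5 left).
5 days into Oct → Oct 5, 2018.

Oct 5, 2018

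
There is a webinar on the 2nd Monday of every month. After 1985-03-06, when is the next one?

1985-03-11

March 1985 starts on a Friday; its first Monday is the 4th, so the 2nd Monday is the 11th — 1985-03-11.
1985-03-11 is after 1985-03-06, so that is the next one.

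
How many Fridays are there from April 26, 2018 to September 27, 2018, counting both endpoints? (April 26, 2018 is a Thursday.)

22

April 26, 2018 is a Thursday; the first Friday on or after it is April 27, 2018 (1 day later).
From April 27, 2018 to September 27, 2018: 3 + 31 + 30 + 31 + 31 + 27 = 153 days (rest of April, May, June, July, August, September).
153 ÷ 7 = 21 full weeks with remainder 6, so 21 more Fridays after the first → 22.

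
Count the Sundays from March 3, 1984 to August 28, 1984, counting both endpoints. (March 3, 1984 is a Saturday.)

March 3, 1984 is a Saturday; the first Sunday on or after it is March 4, 1984 (1 day later).
From March 4, 1984 to August 28, 1984: 27 + 30 + 31 + 30 + 31 + 28 = 177 days (rest of March, April, May, June, July, August).
177 ÷ 7 = 25 full weeks with remainder 2, so 25 more Sundays after the first → 26.

26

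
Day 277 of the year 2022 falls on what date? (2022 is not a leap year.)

October 4, 2022

January has 31 days (277 − 31 = 246 remain).
February has 28 days (246 − 28 = 218 remain).
March has 31 days (218 − 31 = 187 remain).
April has 30 days (187 − 30 = 157 remain).
May has 31 days (157 − 31 = 126 remain).
June has 30 days (126 − 30 = 96 remain).
July has 31 days (96 − 31 = 65 remain).
August has 31 days (65 − 31 = 34 remain).
September has 30 days (34 − 30 = 4 remain).
4 into October → October 4.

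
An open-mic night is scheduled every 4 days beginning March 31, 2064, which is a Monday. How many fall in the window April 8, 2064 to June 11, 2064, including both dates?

17

Occurrences land 4·i days after March 31, 2064 for i = 0, 1, 2, …
April 8, 2064 is 8 days after the start; 8 ÷ 4 = 2 remainder 0. First occurrence in the window: #3 on April 8, 2064 (2×4 = 8 days in).
June 11, 2064 is 72 days after the start; 72 ÷ 4 = 18 remainder 0. Last occurrence in the window: #19 on June 11, 2064.
Occurrences #3 through #19: 17 in total.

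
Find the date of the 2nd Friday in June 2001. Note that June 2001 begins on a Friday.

June 2001 begins on a Friday, so the first Friday is June 1.
The 2nd Friday is 1 weeks later: 1 + 7 = 8.

8 June 2001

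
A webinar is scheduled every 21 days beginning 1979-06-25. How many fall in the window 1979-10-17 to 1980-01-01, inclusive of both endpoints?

4

Occurrences land 21·i days after 1979-06-25 for i = 0, 1, 2, …
1979-10-17 is 114 days after the start; 114 ÷ 21 = 5 remainder 9; since the remainder is 9, round up to i = 6. First occurrence in the window: #7 on 1979-10-29 (6×21 = 126 days in).
1980-01-01 is 190 days after the start; 190 ÷ 21 = 9 remainder 1. Last occurrence in the window: #10 on 1979-12-31.
Occurrences #7 through #10: 4 in total.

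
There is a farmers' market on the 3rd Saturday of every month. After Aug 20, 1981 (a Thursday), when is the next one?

Sep 19, 1981

Aug 1981 starts on a Saturday; its first Saturday is the 1st, so the 3rd Saturday is the 15th — Aug 15, 1981.
That is not after Aug 20, 1981, so look at Sep 1981.
Sep 1981 starts on a Tuesday; its first Saturday is the 5th, so the 3rd Saturday is the 19th — Sep 19, 1981.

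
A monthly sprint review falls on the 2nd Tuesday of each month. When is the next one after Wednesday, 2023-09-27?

September 2023 starts on a Friday; its first Tuesday is the 5th, so the 2nd Tuesday is the 12th — 2023-09-12.
That is not after 2023-09-27, so look at October 2023.
October 2023 starts on a Sunday; its first Tuesday is the 3rd, so the 2nd Tuesday is the 10th — 2023-10-10.

2023-10-10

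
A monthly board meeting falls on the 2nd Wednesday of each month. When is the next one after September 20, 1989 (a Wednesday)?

September 1989 starts on a Friday; its first Wednesday is the 6th, so the 2nd Wednesday is the 13th — September 13, 1989.
That is not after September 20, 1989, so look at October 1989.
October 1989 starts on a Sunday; its first Wednesday is the 4th, so the 2nd Wednesday is the 11th — October 11, 1989.

October 11, 1989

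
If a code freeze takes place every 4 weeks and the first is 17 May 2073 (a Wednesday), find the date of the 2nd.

14 June 2073

The 2nd occurrence is 1 interval after the first: 1 × 28 = 28 days after 17 May 2073.
May has 31 days — 14 days to the end of May leaves 14.
14 days into June → 14 June 2073.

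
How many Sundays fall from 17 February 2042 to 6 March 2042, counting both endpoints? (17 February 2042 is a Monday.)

17 February 2042 is a Monday; the first Sunday on or after it is 23 February 2042 (6 days later).
From 23 February 2042 to 6 March 2042: 5 + 6 = 11 days (rest of February, March).
11 ÷ 7 = 1 full weeks with remainder 4, so 1 more Sundays after the first → 2.

2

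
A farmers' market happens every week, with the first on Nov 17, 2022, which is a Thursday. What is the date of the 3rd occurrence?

The 3rd occurrence is 2 intervals after the first: 2 × 7 = 14 days after Nov 17, 2022.
Nov has 30 days — 13 days to the end of Nov leaves 1.
1 day into Dec → Dec 1, 2022.

Dec 1, 2022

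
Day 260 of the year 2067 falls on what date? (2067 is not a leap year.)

January has 31 days (260 − 31 = 229 remain).
February has 28 days (229 − 28 = 201 remain).
March has 31 days (201 − 31 = 170 remain).
April has 30 days (170 − 30 = 140 remain).
May has 31 days (140 − 31 = 109 remain).
June has 30 days (109 − 30 = 79 remain).
July has 31 days (79 − 31 = 48 remain).
August has 31 days (48 − 31 = 17 remain).
17 into September → September 17.

2067-09-17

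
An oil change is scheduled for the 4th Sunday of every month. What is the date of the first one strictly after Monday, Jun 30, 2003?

Jul 27, 2003

Jun 2003 starts on a Sunday; its first Sunday is the 1st, so the 4th Sunday is the 22nd — Jun 22, 2003.
That is not after Jun 30, 2003, so look at Jul 2003.
Jul 2003 starts on a Tuesday; its first Sunday is the 6th, so the 4th Sunday is the 27th — Jul 27, 2003.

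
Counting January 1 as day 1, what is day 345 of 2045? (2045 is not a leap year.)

December 11, 2045

January has 31 days (345 − 31 = 314 remain).
February has 28 days (314 − 28 = 286 remain).
March has 31 days (286 − 31 = 255 remain).
April has 30 days (255 − 30 = 225 remain).
May has 31 days (225 − 31 = 194 remain).
June has 30 days (194 − 30 = 164 remain).
July has 31 days (164 − 31 = 133 remain).
August has 31 days (133 − 31 = 102 remain).
September has 30 days (102 − 30 = 72 remain).
October has 31 days (72 − 31 = 41 remain).
November has 30 days (41 − 30 = 11 remain).
11 into December → December 11.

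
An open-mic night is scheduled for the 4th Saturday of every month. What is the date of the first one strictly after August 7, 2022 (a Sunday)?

August 2022 starts on a Monday; its first Saturday is the 6th, so the 4th Saturday is the 27th — August 27, 2022.
August 27, 2022 is after August 7, 2022, so that is the next one.

August 27, 2022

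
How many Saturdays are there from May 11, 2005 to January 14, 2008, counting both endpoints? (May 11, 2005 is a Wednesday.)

May 11, 2005 is a Wednesday; the first Saturday on or after it is May 14, 2005 (3 days later).
From May 14, 2005 to January 14, 2008: 231 + 365 + 365 + 14 = 975 days (rest of 2005, 2006, 2007, to January 14, 2008 in 2008).
975 ÷ 7 = 139 full weeks with remainder 2, so 139 more Saturdays after the first → 140.

140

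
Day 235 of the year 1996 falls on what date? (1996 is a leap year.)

22 August 1996

January has 31 days (235 − 31 = 204 remain).
February has 29 days (204 − 29 = 175 remain).
March has 31 days (175 − 31 = 144 remain).
April has 30 days (144 − 30 = 114 remain).
May has 31 days (114 − 31 = 83 remain).
June has 30 days (83 − 30 = 53 remain).
July has 31 days (53 − 31 = 22 remain).
22 into August → August 22.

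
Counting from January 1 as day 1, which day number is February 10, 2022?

41

Days in months before February: 31 = 31.
Plus 10 days into February → day 41.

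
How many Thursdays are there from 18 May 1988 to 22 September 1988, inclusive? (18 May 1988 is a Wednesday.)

18 May 1988 is a Wednesday; the first Thursday on or after it is 19 May 1988 (1 day later).
From 19 May 1988 to 22 September 1988: 12 + 30 + 31 + 31 + 22 = 126 days (rest of May, June, July, August, September).
126 ÷ 7 = 18 full weeks with remainder 0, so 18 more Thursdays after the first → 19.

19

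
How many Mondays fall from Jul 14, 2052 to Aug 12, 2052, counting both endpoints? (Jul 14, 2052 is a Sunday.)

Jul 14, 2052 is a Sunday; the first Monday on or after it is Jul 15, 2052 (1 day later).
From Jul 15, 2052 to Aug 12, 2052: 16 + 12 = 28 days (rest of Jul, Aug).
28 ÷ 7 = 4 full weeks with remainder 0, so 4 more Mondays after the first → 5.

5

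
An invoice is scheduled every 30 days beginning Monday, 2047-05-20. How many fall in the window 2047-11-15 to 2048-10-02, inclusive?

11

Occurrences land 30·i days after 2047-05-20 for i = 0, 1, 2, …
2047-11-15 is 179 days after the start; 179 ÷ 30 = 5 remainder 29; since the remainder is 29, round up to i = 6. First occurrence in the window: #7 on 2047-11-16 (6×30 = 180 days in).
2048-10-02 is 501 days after the start; 501 ÷ 30 = 16 remainder 21. Last occurrence in the window: #17 on 2048-09-11.
Occurrences #7 through #17: 11 in total.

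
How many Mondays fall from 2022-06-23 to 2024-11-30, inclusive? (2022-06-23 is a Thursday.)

2022-06-23 is a Thursday; the first Monday on or after it is 2022-06-27 (4 days later).
From 2022-06-27 to 2024-11-30: 187 + 365 + 335 = 887 days (rest of 2022, 2023, to 2024-11-30 in 2024).
887 ÷ 7 = 126 full weeks with remainder 5, so 126 more Mondays after the first → 127.

127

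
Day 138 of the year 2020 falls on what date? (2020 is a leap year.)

January has 31 days (138 − 31 = 107 remain).
February has 29 days (107 − 29 = 78 remain).
March has 31 days (78 − 31 = 47 remain).
April has 30 days (47 − 30 = 17 remain).
17 into May → May 17.

17 May 2020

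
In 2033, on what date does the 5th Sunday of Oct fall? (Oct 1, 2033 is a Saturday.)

Oct 2033 begins on a Saturday, so the first Sunday is Oct 2 (1 day later).
The 5th Sunday is 4 weeks later: 2 + 28 = 30.

Oct 30, 2033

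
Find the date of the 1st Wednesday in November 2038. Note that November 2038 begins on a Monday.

November 3, 2038

November 2038 begins on a Monday, so the first Wednesday is November 3 (2 days later).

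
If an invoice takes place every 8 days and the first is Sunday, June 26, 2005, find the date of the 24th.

December 27, 2005

The 24th occurrence is 23 intervals after the first: 23 × 8 = 184 days after June 26, 2005.
June has 30 days — 4 days to the end of June leaves 180.
July has 31 days (149 left).
August has 31 days (118 left).
September has 30 days (88 left).
October has 31 days (57 left).
November has 30 days (27 left).
27 days into December → December 27, 2005.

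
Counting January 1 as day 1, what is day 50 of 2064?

January has 31 days (50 − 31 = 19 remain).
19 into February → February 19.

19 February 2064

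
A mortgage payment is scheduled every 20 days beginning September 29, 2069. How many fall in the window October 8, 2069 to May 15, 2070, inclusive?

11

Occurrences land 20·i days after September 29, 2069 for i = 0, 1, 2, …
October 8, 2069 is 9 days after the start; 9 ÷ 20 = 0 remainder 9; since the remainder is 9, round up to i = 1. First occurrence in the window: #2 on October 19, 2069 (1×20 = 20 days in).
May 15, 2070 is 228 days after the start; 228 ÷ 20 = 11 remainder 8. Last occurrence in the window: #12 on May 7, 2070.
Occurrences #2 through #12: 11 in total.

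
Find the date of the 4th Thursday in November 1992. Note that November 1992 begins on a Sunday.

1992-11-26

November 1992 begins on a Sunday, so the first Thursday is November 5 (4 days later).
The 4th Thursday is 3 weeks later: 5 + 21 = 26.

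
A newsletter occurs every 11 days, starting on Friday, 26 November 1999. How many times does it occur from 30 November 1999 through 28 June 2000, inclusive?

19

Occurrences land 11·i days after 26 November 1999 for i = 0, 1, 2, …
30 November 1999 is 4 days after the start; 4 ÷ 11 = 0 remainder 4; since the remainder is 4, round up to i = 1. First occurrence in the window: #2 on 7 December 1999 (1×11 = 11 days in).
28 June 2000 is 215 days after the start; 215 ÷ 11 = 19 remainder 6. Last occurrence in the window: #20 on 22 June 2000.
Occurrences #2 through #20: 19 in total.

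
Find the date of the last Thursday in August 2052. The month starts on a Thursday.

2052-08-29

August 2052 begins on a Thursday, so the first Thursday is August 1.
August 2052 has 31 days. Adding weeks: 1, 8, 15, 22, 29 — the last one ≤ 31 is the 29th.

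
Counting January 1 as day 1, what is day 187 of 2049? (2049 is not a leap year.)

Jul 6, 2049

Jan has 31 days (187 − 31 = 156 remain).
Feb has 28 days (156 − 28 = 128 remain).
Mar has 31 days (128 − 31 = 97 remain).
Apr has 30 days (97 − 30 = 67 remain).
May has 31 days (67 − 31 = 36 remain).
Jun has 30 days (36 − 30 = 6 remain).
6 into Jul → Jul 6.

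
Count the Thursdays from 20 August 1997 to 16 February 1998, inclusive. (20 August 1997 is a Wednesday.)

26

20 August 1997 is a Wednesday; the first Thursday on or after it is 21 August 1997 (1 day later).
From 21 August 1997 to 16 February 1998: 10 + 30 + 31 + 30 + 31 + 31 + 16 = 179 days (rest of August, September, October, November, December, January, February).
179 ÷ 7 = 25 full weeks with remainder 4, so 25 more Thursdays after the first → 26.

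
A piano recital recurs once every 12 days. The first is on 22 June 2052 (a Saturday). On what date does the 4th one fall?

The 4th occurrence is 3 intervals after the first: 3 × 12 = 36 days after 22 June 2052.
June has 30 days — 8 days to the end of June leaves 28.
28 days into July → 28 July 2052.

28 July 2052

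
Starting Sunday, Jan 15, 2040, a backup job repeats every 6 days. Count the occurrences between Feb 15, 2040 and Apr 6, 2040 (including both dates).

8

Occurrences land 6·i days after Jan 15, 2040 for i = 0, 1, 2, …
Feb 15, 2040 is 31 days after the start; 31 ÷ 6 = 5 remainder 1; since the remainder is 1, round up to i = 6. First occurrence in the window: #7 on Feb 20, 2040 (6×6 = 36 days in).
Apr 6, 2040 is 82 days after the start; 82 ÷ 6 = 13 remainder 4. Last occurrence in the window: #14 on Apr 2, 2040.
Occurrences #7 through #14: 8 in total.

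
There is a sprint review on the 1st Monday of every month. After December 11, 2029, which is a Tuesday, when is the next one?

January 7, 2030

December 2029 starts on a Saturday, so its 1st Monday is December 3, 2029 (2 days in).
That is not after December 11, 2029, so look at January 2030.
January 2030 starts on a Tuesday, so its 1st Monday is January 7, 2030 (6 days in).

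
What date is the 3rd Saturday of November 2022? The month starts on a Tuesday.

November 2022 begins on a Tuesday, so the first Saturday is November 5 (4 days later).
The 3rd Saturday is 2 weeks later: 5 + 14 = 19.

2022-11-19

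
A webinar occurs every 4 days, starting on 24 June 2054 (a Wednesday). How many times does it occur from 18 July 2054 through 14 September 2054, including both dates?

15

Occurrences land 4·i days after 24 June 2054 for i = 0, 1, 2, …
18 July 2054 is 24 days after the start; 24 ÷ 4 = 6 remainder 0. First occurrence in the window: #7 on 18 July 2054 (6×4 = 24 days in).
14 September 2054 is 82 days after the start; 82 ÷ 4 = 20 remainder 2. Last occurrence in the window: #21 on 12 September 2054.
Occurrences #7 through #21: 15 in total.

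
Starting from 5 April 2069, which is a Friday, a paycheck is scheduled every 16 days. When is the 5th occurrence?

The 5th occurrence is 4 intervals after the first: 4 × 16 = 64 days after 5 April 2069.
April has 30 days — 25 days to the end of April leaves 39.
May has 31 days (8 left).
8 days into June → 8 June 2069.

8 June 2069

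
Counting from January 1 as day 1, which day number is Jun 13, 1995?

Days in months before Jun: 31 + 28 + 31 + 30 + 31 = 151.
Plus 13 days into Jun → day 164.

164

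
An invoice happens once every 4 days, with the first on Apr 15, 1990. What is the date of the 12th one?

The 12th occurrence is 11 intervals after the first: 11 × 4 = 44 days after Apr 15, 1990.
Apr has 30 days — 15 days to the end of Apr leaves 29.
29 days into May → May 29, 1990.

May 29, 1990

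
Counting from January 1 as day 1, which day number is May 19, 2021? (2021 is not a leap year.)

139

Days in months before May: 31 + 28 + 31 + 30 = 120.
Plus 19 days into May → day 139.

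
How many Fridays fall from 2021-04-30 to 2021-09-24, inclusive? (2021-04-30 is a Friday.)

2021-04-30 is a Friday; the first Friday on or after it is 2021-04-30.
From 2021-04-30 to 2021-09-24: 0 + 31 + 30 + 31 + 31 + 24 = 147 days (rest of April, May, June, July, August, September).
147 ÷ 7 = 21 full weeks with remainder 0, so 21 more Fridays after the first → 22.

22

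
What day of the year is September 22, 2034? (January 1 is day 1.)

Days in months before September: 31 + 28 + 31 + 30 + 31 + 30 + 31 + 31 = 243.
Plus 22 days into September → day 265.

265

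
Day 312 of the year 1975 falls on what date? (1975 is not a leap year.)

Jan has 31 days (312 − 31 = 281 remain).
Feb has 28 days (281 − 28 = 253 remain).
Mar has 31 days (253 − 31 = 222 remain).
Apr has 30 days (222 − 30 = 192 remain).
May has 31 days (192 − 31 = 161 remain).
Jun has 30 days (161 − 30 = 131 remain).
Jul has 31 days (131 − 31 = 100 remain).
Aug has 31 days (100 − 31 = 69 remain).
Sep has 30 days (69 − 30 = 39 remain).
Oct has 31 days (39 − 31 = 8 remain).
8 into Nov → Nov 8.

Nov 8, 1975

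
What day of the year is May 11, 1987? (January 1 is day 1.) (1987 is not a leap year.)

Days in months before May: 31 + 28 + 31 + 30 = 120.
Plus 11 days into May → day 131.

131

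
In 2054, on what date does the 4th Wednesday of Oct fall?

The first Wednesday of Oct 2054 is Oct 7.
The 4th Wednesday is 3 weeks later: 7 + 21 = 28.

Oct 28, 2054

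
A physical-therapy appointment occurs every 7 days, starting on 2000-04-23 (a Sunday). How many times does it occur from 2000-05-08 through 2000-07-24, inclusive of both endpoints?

11

Occurrences land 7·i days after 2000-04-23 for i = 0, 1, 2, …
2000-05-08 is 15 days after the start; 15 ÷ 7 = 2 remainder 1; since the remainder is 1, round up to i = 3. First occurrence in the window: #4 on 2000-05-14 (3×7 = 21 days in).
2000-07-24 is 92 days after the start; 92 ÷ 7 = 13 remainder 1. Last occurrence in the window: #14 on 2000-07-23.
Occurrences #4 through #14: 11 in total.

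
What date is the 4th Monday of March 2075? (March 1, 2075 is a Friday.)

March 2075 begins on a Friday, so the first Monday is March 4 (3 days later).
The 4th Monday is 3 weeks later: 4 + 21 = 25.

March 25, 2075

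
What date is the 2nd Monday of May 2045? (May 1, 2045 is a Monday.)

May 8, 2045

May 2045 begins on a Monday, so the first Monday is May 1.
The 2nd Monday is 1 weeks later: 1 + 7 = 8.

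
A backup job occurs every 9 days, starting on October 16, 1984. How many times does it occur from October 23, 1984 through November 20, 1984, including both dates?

Occurrences land 9·i days after October 16, 1984 for i = 0, 1, 2, …
October 23, 1984 is 7 days after the start; 7 ÷ 9 = 0 remainder 7; since the remainder is 7, round up to i = 1. First occurrence in the window: #2 on October 25, 1984 (1×9 = 9 days in).
November 20, 1984 is 35 days after the start; 35 ÷ 9 = 3 remainder 8. Last occurrence in the window: #4 on November 12, 1984.
Occurrences #2 through #4: 3 in total.

3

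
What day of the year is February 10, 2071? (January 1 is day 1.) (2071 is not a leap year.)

41

Days in months before February: 31 = 31.
Plus 10 days into February → day 41.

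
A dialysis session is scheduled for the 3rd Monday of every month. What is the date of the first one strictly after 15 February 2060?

February 2060 starts on a Sunday; its first Monday is the 2nd, so the 3rd Monday is the 16th — 16 February 2060.
16 February 2060 is after 15 February 2060, so that is the next one.

16 February 2060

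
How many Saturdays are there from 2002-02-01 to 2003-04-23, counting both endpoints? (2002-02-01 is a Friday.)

2002-02-01 is a Friday; the first Saturday on or after it is 2002-02-02 (1 day later).
From 2002-02-02 to 2003-04-23: 332 + 113 = 445 days (rest of 2002, to 2003-04-23 in 2003).
445 ÷ 7 = 63 full weeks with remainder 4, so 63 more Saturdays after the first → 64.

64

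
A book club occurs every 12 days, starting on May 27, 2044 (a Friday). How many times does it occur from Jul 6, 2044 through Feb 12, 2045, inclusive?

Occurrences land 12·i days after May 27, 2044 for i = 0, 1, 2, …
Jul 6, 2044 is 40 days after the start; 40 ÷ 12 = 3 remainder 4; since the remainder is 4, round up to i = 4. First occurrence in the window: #5 on Jul 14, 2044 (4×12 = 48 days in).
Feb 12, 2045 is 261 days after the start; 261 ÷ 12 = 21 remainder 9. Last occurrence in the window: #22 on Feb 3, 2045.
Occurrences #5 through #22: 18 in total.

18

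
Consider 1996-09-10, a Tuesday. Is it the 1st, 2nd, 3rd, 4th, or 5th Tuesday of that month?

2nd

Day 10 falls in week ⌈10/7⌉ of the month.
Days 1–7 hold the 1st Tuesday, 8–14 the 2nd, 15–21 the 3rd, 22–28 the 4th, 29–31 the 5th.
10 is in the range for the 2nd.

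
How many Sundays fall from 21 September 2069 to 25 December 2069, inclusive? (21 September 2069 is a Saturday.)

21 September 2069 is a Saturday; the first Sunday on or after it is 22 September 2069 (1 day later).
From 22 September 2069 to 25 December 2069: 8 + 31 + 30 + 25 = 94 days (rest of September, October, November, December).
94 ÷ 7 = 13 full weeks with remainder 3, so 13 more Sundays after the first → 14.

14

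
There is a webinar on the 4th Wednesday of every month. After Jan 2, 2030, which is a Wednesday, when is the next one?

Jan 2030 starts on a Tuesday; its first Wednesday is the 2nd, so the 4th Wednesday is the 23rd — Jan 23, 2030.
Jan 23, 2030 is after Jan 2, 2030, so that is the next one.

Jan 23, 2030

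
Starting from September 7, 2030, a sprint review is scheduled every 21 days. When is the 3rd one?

October 19, 2030

The 3rd occurrence is 2 intervals after the first: 2 × 21 = 42 days after September 7, 2030.
September has 30 days — 23 days to the end of September leaves 19.
19 days into October → October 19, 2030.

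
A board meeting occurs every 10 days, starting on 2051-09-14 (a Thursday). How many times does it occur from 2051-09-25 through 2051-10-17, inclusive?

Occurrences land 10·i days after 2051-09-14 for i = 0, 1, 2, …
2051-09-25 is 11 days after the start; 11 ÷ 10 = 1 remainder 1; since the remainder is 1, round up to i = 2. First occurrence in the window: #3 on 2051-10-04 (2×10 = 20 days in).
2051-10-17 is 33 days after the start; 33 ÷ 10 = 3 remainder 3. Last occurrence in the window: #4 on 2051-10-14.
Occurrences #3 through #4: 2 in total.

2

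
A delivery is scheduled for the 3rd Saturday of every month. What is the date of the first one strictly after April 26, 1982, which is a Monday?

April 1982 starts on a Thursday; its first Saturday is the 3rd, so the 3rd Saturday is the 17th — April 17, 1982.
That is not after April 26, 1982, so look at May 1982.
May 1982 starts on a Saturday; its first Saturday is the 1st, so the 3rd Saturday is the 15th — May 15, 1982.

May 15, 1982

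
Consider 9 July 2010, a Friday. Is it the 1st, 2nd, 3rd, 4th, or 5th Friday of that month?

Day 9 falls in week ⌈9/7⌉ of the month.
Days 1–7 hold the 1st Friday, 8–14 the 2nd, 15–21 the 3rd, 22–28 the 4th, 29–31 the 5th.
9 is in the range for the 2nd.

2nd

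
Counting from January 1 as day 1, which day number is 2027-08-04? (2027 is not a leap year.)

216

Days in months before August: 31 + 28 + 31 + 30 + 31 + 30 + 31 = 212.
Plus 4 days into August → day 216.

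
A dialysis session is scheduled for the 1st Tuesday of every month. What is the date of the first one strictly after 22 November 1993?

November 1993 starts on a Monday, so its 1st Tuesday is 2 November 1993 (1 day in).
That is not after 22 November 1993, so look at December 1993.
December 1993 starts on a Wednesday, so its 1st Tuesday is 7 December 1993 (6 days in).

7 December 1993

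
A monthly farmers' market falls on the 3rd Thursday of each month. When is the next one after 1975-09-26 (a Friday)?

1975-10-16

September 1975 starts on a Monday; its first Thursday is the 4th, so the 3rd Thursday is the 18th — 1975-09-18.
That is not after 1975-09-26, so look at October 1975.
October 1975 starts on a Wednesday; its first Thursday is the 2nd, so the 3rd Thursday is the 16th — 1975-10-16.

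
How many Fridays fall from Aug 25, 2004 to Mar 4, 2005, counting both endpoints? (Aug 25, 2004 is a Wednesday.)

28

Aug 25, 2004 is a Wednesday; the first Friday on or after it is Aug 27, 2004 (2 days later).
From Aug 27, 2004 to Mar 4, 2005: 4 + 30 + 31 + 30 + 31 + 31 + 28 + 4 = 189 days (rest of Aug, Sep, Oct, Nov, Dec, Jan, Feb, Mar).
189 ÷ 7 = 27 full weeks with remainder 0, so 27 more Fridays after the first → 28.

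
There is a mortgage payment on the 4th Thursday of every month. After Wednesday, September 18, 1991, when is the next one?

September 1991 starts on a Sunday; its first Thursday is the 5th, so the 4th Thursday is the 26th — September 26, 1991.
September 26, 1991 is after September 18, 1991, so that is the next one.

September 26, 1991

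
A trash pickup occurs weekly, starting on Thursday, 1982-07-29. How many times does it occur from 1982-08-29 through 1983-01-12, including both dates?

19

Occurrences land 7·i days after 1982-07-29 for i = 0, 1, 2, …
1982-08-29 is 31 days after the start; 31 ÷ 7 = 4 remainder 3; since the remainder is 3, round up to i = 5. First occurrence in the window: #6 on 1982-09-02 (5×7 = 35 days in).
1983-01-12 is 167 days after the start; 167 ÷ 7 = 23 remainder 6. Last occurrence in the window: #24 on 1983-01-06.
Occurrences #6 through #24: 19 in total.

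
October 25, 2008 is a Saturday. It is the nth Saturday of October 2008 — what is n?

4th

Day 25 falls in week ⌈25/7⌉ of the month.
Days 1–7 hold the 1st Saturday, 8–14 the 2nd, 15–21 the 3rd, 22–28 the 4th, 29–31 the 5th.
25 is in the range for the 4th.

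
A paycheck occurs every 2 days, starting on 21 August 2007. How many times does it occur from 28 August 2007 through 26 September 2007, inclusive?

15

Occurrences land 2·i days after 21 August 2007 for i = 0, 1, 2, …
28 August 2007 is 7 days after the start; 7 ÷ 2 = 3 remainder 1; since the remainder is 1, round up to i = 4. First occurrence in the window: #5 on 29 August 2007 (4×2 = 8 days in).
26 September 2007 is 36 days after the start; 36 ÷ 2 = 18 remainder 0. Last occurrence in the window: #19 on 26 September 2007.
Occurrences #5 through #19: 15 in total.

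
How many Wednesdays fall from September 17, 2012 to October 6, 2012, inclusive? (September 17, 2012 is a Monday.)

3

September 17, 2012 is a Monday; the first Wednesday on or after it is September 19, 2012 (2 days later).
From September 19, 2012 to October 6, 2012: 11 + 6 = 17 days (rest of September, October).
17 ÷ 7 = 2 full weeks with remainder 3, so 2 more Wednesdays after the first → 3.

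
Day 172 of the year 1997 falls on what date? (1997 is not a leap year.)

Jan has 31 days (172 − 31 = 141 remain).
Feb has 28 days (141 − 28 = 113 remain).
Mar has 31 days (113 − 31 = 82 remain).
Apr has 30 days (82 − 30 = 52 remain).
May has 31 days (52 − 31 = 21 remain).
21 into Jun → Jun 21.

Jun 21, 1997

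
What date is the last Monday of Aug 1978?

Aug 1978 begins on a Tuesday, so the first Monday is Aug 7 (6 days later).
Aug 1978 has 31 days. Adding weeks: 7, 14, 21, 28 — the last one ≤ 31 is the 28th.

Aug 28, 1978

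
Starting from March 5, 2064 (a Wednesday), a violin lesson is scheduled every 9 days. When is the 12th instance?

The 12th occurrence is 11 intervals after the first: 11 × 9 = 99 days after March 5, 2064.
March has 31 days — 26 days to the end of March leaves 73.
April has 30 days (43 left).
May has 31 days (12 left).
12 days into June → June 12, 2064.

June 12, 2064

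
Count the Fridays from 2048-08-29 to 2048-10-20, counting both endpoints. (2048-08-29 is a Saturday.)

2048-08-29 is a Saturday; the first Friday on or after it is 2048-09-04 (6 days later).
From 2048-09-04 to 2048-10-20: 26 + 20 = 46 days (rest of September, October).
46 ÷ 7 = 6 full weeks with remainder 4, so 6 more Fridays after the first → 7.

7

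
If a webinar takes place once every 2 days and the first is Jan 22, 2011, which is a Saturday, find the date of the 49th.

The 49th occurrence is 48 intervals after the first: 48 × 2 = 96 days after Jan 22, 2011.
Jan has 31 days — 9 days to the end of Jan leaves 87.
Feb has 28 days (59 left).
Mar has 31 days (28 left).
28 days into Apr → Apr 28, 2011.

Apr 28, 2011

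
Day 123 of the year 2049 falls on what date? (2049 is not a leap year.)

Jan has 31 days (123 − 31 = 92 remain).
Feb has 28 days (92 − 28 = 64 remain).
Mar has 31 days (64 − 31 = 33 remain).
Apr has 30 days (33 − 30 = 3 remain).
3 into May → May 3.

May 3, 2049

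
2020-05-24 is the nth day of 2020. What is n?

145

Days in months before May: 31 + 29 + 31 + 30 = 121.
Plus 24 days into May → day 145.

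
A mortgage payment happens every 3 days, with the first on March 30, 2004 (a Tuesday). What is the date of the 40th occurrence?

The 40th occurrence is 39 intervals after the first: 39 × 3 = 117 days after March 30, 2004.
March has 31 days — 1 day to the end of March leaves 116.
April has 30 days (86 left).
May has 31 days (55 left).
June has 30 days (25 left).
25 days into July → July 25, 2004.

July 25, 2004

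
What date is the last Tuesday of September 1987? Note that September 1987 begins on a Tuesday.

1987-09-29

September 1987 begins on a Tuesday, so the first Tuesday is September 1.
September 1987 has 30 days. Adding weeks: 1, 8, 15, 22, 29 — the last one ≤ 30 is the 29th.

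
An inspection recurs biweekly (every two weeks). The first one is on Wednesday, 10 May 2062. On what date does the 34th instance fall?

The 34th occurrence is 33 intervals after the first: 33 × 14 = 462 days after 10 May 2062.
May has 31 days — 21 days to the end of May leaves 441.
From end of May to end of 2062 is 214 days (227 left).
January has 31 days (196 left).
February has 28 days (168 left).
March has 31 days (137 left).
April has 30 days (107 left).
May has 31 days (76 left).
June has 30 days (46 left).
July has 31 days (15 left).
15 days into August → 15 August 2063.

15 August 2063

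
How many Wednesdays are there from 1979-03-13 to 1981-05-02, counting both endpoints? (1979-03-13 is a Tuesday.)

112

1979-03-13 is a Tuesday; the first Wednesday on or after it is 1979-03-14 (1 day later).
From 1979-03-14 to 1981-05-02: 292 + 366 + 122 = 780 days (rest of 1979, 1980, to 1981-05-02 in 1981).
780 ÷ 7 = 111 full weeks with remainder 3, so 111 more Wednesdays after the first → 112.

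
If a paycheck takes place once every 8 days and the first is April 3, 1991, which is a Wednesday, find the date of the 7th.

The 7th occurrence is 6 intervals after the first: 6 × 8 = 48 days after April 3, 1991.
April has 30 days — 27 days to the end of April leaves 21.
21 days into May → May 21, 1991.

May 21, 1991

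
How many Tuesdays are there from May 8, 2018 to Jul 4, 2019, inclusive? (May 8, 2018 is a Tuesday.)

May 8, 2018 is a Tuesday; the first Tuesday on or after it is May 8, 2018.
From May 8, 2018 to Jul 4, 2019: 237 + 185 = 422 days (rest of 2018, to Jul 4, 2019 in 2019).
422 ÷ 7 = 60 full weeks with remainder 2, so 60 more Tuesdays after the first → 61.

61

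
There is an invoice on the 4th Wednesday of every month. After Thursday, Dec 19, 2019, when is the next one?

Dec 25, 2019

Dec 2019 starts on a Sunday; its first Wednesday is the 4th, so the 4th Wednesday is the 25th — Dec 25, 2019.
Dec 25, 2019 is after Dec 19, 2019, so that is the next one.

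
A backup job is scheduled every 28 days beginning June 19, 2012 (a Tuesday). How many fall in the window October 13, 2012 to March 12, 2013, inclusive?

5

Occurrences land 28·i days after June 19, 2012 for i = 0, 1, 2, …
October 13, 2012 is 116 days after the start; 116 ÷ 28 = 4 remainder 4; since the remainder is 4, round up to i = 5. First occurrence in the window: #6 on November 6, 2012 (5×28 = 140 days in).
March 12, 2013 is 266 days after the start; 266 ÷ 28 = 9 remainder 14. Last occurrence in the window: #10 on February 26, 2013.
Occurrences #6 through #10: 5 in total.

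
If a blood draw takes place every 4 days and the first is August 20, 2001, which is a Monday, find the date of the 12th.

The 12th occurrence is 11 intervals after the first: 11 × 4 = 44 days after August 20, 2001.
August has 31 days — 11 days to the end of August leaves 33.
September has 30 days (3 left).
3 days into October → October 3, 2001.

October 3, 2001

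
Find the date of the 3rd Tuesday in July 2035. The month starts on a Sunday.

July 2035 begins on a Sunday, so the first Tuesday is July 3 (2 days later).
The 3rd Tuesday is 2 weeks later: 3 + 14 = 17.

July 17, 2035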